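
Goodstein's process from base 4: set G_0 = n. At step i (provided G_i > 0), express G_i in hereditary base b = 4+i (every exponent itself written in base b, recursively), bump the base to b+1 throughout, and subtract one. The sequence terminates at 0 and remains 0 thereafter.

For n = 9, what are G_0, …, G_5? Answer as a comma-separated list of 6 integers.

G_0=9  [base 4] 2·4 + 1  →[4↦5]→  2·5 + 1 = 11  −1 ⇒ G_1=10
G_1=10  [base 5] 2·5  →[5↦6]→  2·6 = 12  −1 ⇒ G_2=11
G_2=11  [base 6] 6 + 5  →[6↦7]→  7 + 5 = 12  −1 ⇒ G_3=11
G_3=11  [base 7] 7 + 4  →[7↦8]→  8 + 4 = 12  −1 ⇒ G_4=11
G_4=11  [base 8] 8 + 3  →[8↦9]→  9 + 3 = 12  −1 ⇒ G_5=11

9, 10, 11, 11, 11, 11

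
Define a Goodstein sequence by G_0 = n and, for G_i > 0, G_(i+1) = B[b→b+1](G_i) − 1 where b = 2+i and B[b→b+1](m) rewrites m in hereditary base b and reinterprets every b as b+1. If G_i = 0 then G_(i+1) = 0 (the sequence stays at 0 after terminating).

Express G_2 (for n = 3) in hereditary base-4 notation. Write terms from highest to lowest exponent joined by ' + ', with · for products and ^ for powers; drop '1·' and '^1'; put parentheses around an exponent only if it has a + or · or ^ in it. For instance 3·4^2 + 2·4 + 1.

3

G_0 = 3. HB_2(3) = 2 + 1. Bump = 4. G_1 = 3.
G_1 = 3. HB_3(3) = 3. Bump = 4. G_2 = 3.
G_2 = 3. HB_4(3) = 3. Bump = 3. G_3 = 2.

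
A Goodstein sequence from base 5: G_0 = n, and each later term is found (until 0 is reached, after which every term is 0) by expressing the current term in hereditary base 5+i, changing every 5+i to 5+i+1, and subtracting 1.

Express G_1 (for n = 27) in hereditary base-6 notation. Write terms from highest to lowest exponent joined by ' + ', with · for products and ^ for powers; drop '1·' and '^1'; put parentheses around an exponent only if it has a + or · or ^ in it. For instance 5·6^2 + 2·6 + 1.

step 0: 27 = 5^2 + 2; sub 6 for 5: 6^2 + 2; = 38; G_1 = 38−1 = 37
step 1: 37 = 6^2 + 1; sub 7 for 6: 7^2 + 1; = 50; G_2 = 50−1 = 49

6^2 + 1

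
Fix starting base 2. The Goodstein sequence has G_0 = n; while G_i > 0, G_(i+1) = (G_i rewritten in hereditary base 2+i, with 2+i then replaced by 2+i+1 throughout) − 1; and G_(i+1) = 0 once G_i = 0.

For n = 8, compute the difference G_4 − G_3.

[0] 8 ≡ 2^(2 + 1) (base 2). Lift 3: 81. −1: 80.
[1] 80 ≡ 2·3^3 + 2·3^2 + 2·3 + 2 (base 3). Lift 4: 554. −1: 553.
[2] 553 ≡ 2·4^4 + 2·4^2 + 2·4 + 1 (base 4). Lift 5: 6311. −1: 6310.
[3] 6310 ≡ 2·5^5 + 2·5^2 + 2·5 (base 5). Lift 6: 93396. −1: 93395.

87085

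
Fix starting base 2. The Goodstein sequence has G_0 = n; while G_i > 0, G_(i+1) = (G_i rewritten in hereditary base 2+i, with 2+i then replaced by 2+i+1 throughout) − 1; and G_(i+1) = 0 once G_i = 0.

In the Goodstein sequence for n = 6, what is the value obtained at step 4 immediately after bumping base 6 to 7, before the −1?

G_0 = 6. HB_2(6) = 2^2 + 2. Bump = 30. G_1 = 29.
G_1 = 29. HB_3(29) = 3^3 + 2. Bump = 258. G_2 = 257.
G_2 = 257. HB_4(257) = 4^4 + 1. Bump = 3126. G_3 = 3125.
G_3 = 3125. HB_5(3125) = 5^5. Bump = 46656. G_4 = 46655.
G_4 = 46655. HB_6(46655) = 5·6^5 + 5·6^4 + 5·6^3 + 5·6^2 + 5·6 + 5. Bump = 98040. G_5 = 98039.

98040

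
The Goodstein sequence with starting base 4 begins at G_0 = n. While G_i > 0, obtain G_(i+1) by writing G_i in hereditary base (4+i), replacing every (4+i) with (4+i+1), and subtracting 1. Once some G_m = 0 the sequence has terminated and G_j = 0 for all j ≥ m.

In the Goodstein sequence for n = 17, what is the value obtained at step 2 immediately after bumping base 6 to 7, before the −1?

17 —HB4→ 4^2 + 1 —bump→ 5^2 + 1 = 26 —(−1)→ 25
25 —HB5→ 5^2 —bump→ 6^2 = 36 —(−1)→ 35
35 —HB6→ 5·6 + 5 —bump→ 5·7 + 5 = 40 —(−1)→ 39

40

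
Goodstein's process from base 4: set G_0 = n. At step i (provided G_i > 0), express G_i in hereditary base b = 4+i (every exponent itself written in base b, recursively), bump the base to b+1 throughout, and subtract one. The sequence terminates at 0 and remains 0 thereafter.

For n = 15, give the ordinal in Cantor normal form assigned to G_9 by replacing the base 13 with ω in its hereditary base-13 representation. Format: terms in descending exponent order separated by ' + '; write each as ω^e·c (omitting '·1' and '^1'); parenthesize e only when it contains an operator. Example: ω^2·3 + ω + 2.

step 0: 15 = 3·4 + 3; sub 5 for 4: 3·5 + 3; = 18; G_1 = 18−1 = 17
step 1: 17 = 3·5 + 2; sub 6 for 5: 3·6 + 2; = 20; G_2 = 20−1 = 19
step 2: 19 = 3·6 + 1; sub 7 for 6: 3·7 + 1; = 22; G_3 = 22−1 = 21
step 3: 21 = 3·7; sub 8 for 7: 3·8; = 24; G_4 = 24−1 = 23
step 4: 23 = 2·8 + 7; sub 9 for 8: 2·9 + 7; = 25; G_5 = 25−1 = 24
step 5: 24 = 2·9 + 6; sub 10 for 9: 2·10 + 6; = 26; G_6 = 26−1 = 25
step 6: 25 = 2·10 + 5; sub 11 for 10: 2·11 + 5; = 27; G_7 = 27−1 = 26
step 7: 26 = 2·11 + 4; sub 12 for 11: 2·12 + 4; = 28; G_8 = 28−1 = 27
step 8: 27 = 2·12 + 3; sub 13 for 12: 2·13 + 3; = 29; G_9 = 29−1 = 28

ω·2 + 2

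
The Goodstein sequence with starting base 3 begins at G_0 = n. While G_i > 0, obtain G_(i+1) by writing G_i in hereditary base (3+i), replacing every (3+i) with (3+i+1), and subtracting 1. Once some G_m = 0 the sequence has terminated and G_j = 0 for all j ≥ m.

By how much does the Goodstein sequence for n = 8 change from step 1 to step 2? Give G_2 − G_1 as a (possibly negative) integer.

8 —HB3→ 2·3 + 2 —bump→ 2·4 + 2 = 10 —(−1)→ 9
9 —HB4→ 2·4 + 1 —bump→ 2·5 + 1 = 11 —(−1)→ 10

1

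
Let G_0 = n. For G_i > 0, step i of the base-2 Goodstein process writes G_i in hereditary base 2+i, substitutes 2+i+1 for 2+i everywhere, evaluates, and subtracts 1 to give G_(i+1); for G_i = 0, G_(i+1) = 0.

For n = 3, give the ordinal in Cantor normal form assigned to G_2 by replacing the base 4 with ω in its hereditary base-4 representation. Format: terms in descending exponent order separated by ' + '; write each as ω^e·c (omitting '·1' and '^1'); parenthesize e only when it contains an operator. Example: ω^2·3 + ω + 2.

3

(0) 3|_2 = 2 + 1 ↦ 3 + 1|_3 = 4 ⇒ 3
(1) 3|_3 = 3 ↦ 4|_4 = 4 ⇒ 3
(2) 3|_4 = 3 ↦ 3|_5 = 3 ⇒ 2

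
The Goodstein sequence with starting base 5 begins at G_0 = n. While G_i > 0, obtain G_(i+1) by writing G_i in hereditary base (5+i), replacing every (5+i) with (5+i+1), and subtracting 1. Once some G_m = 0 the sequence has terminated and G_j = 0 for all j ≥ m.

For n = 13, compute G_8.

i=0: 13 = 2·5 + 3 (b=5); 5→6: 2·6 + 3 = 15; 15−1 = 14
i=1: 14 = 2·6 + 2 (b=6); 6→7: 2·7 + 2 = 16; 16−1 = 15
i=2: 15 = 2·7 + 1 (b=7); 7→8: 2·8 + 1 = 17; 17−1 = 16
i=3: 16 = 2·8 (b=8); 8→9: 2·9 = 18; 18−1 = 17
i=4: 17 = 9 + 8 (b=9); 9→10: 10 + 8 = 18; 18−1 = 17
i=5: 17 = 10 + 7 (b=10); 10→11: 11 + 7 = 18; 18−1 = 17
i=6: 17 = 11 + 6 (b=11); 11→12: 12 + 6 = 18; 18−1 = 17
i=7: 17 = 12 + 5 (b=12); 12→13: 13 + 5 = 18; 18−1 = 17
i=8: 17 = 13 + 4 (b=13); 13→14: 14 + 4 = 18; 18−1 = 17

17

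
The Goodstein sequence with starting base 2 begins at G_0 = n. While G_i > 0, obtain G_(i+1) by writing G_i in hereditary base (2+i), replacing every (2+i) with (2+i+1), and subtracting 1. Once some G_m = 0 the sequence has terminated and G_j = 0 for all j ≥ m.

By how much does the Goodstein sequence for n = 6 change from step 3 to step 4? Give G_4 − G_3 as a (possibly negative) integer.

6 —HB2→ 2^2 + 2 —bump→ 3^3 + 3 = 30 —(−1)→ 29
29 —HB3→ 3^3 + 2 —bump→ 4^4 + 2 = 258 —(−1)→ 257
257 —HB4→ 4^4 + 1 —bump→ 5^5 + 1 = 3126 —(−1)→ 3125
3125 —HB5→ 5^5 —bump→ 6^6 = 46656 —(−1)→ 46655

43530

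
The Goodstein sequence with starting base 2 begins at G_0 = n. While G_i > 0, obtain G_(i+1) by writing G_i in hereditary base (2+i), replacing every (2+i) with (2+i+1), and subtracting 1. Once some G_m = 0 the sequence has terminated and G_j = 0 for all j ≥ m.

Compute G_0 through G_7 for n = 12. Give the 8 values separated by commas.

12, 107, 1065, 15685, 280019, 5764910, 134217867, 3486784574

12 —HB2→ 2^(2 + 1) + 2^2 —bump→ 3^(3 + 1) + 3^3 = 108 —(−1)→ 107
107 —HB3→ 3^(3 + 1) + 2·3^2 + 2·3 + 2 —bump→ 4^(4 + 1) + 2·4^2 + 2·4 + 2 = 1066 —(−1)→ 1065
1065 —HB4→ 4^(4 + 1) + 2·4^2 + 2·4 + 1 —bump→ 5^(5 + 1) + 2·5^2 + 2·5 + 1 = 15686 —(−1)→ 15685
15685 —HB5→ 5^(5 + 1) + 2·5^2 + 2·5 —bump→ 6^(6 + 1) + 2·6^2 + 2·6 = 280020 —(−1)→ 280019
280019 —HB6→ 6^(6 + 1) + 2·6^2 + 6 + 5 —bump→ 7^(7 + 1) + 2·7^2 + 7 + 5 = 5764911 —(−1)→ 5764910
5764910 —HB7→ 7^(7 + 1) + 2·7^2 + 7 + 4 —bump→ 8^(8 + 1) + 2·8^2 + 8 + 4 = 134217868 —(−1)→ 134217867
134217867 —HB8→ 8^(8 + 1) + 2·8^2 + 8 + 3 —bump→ 9^(9 + 1) + 2·9^2 + 9 + 3 = 3486784575 —(−1)→ 3486784574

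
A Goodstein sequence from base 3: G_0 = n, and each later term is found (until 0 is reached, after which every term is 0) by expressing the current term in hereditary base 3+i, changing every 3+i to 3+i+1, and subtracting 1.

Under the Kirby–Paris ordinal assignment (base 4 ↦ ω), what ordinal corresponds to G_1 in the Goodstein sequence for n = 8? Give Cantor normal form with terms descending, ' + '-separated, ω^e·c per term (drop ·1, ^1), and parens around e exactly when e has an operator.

ω·2 + 1

[0] 8 ≡ 2·3 + 2 (base 3). Lift 4: 10. −1: 9.
[1] 9 ≡ 2·4 + 1 (base 4). Lift 5: 11. −1: 10.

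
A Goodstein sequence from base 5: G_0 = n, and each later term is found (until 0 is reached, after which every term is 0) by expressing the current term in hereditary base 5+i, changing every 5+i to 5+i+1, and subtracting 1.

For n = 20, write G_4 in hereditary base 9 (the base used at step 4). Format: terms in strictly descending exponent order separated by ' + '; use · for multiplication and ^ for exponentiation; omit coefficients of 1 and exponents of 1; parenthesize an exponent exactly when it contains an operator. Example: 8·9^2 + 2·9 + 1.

3·9 + 2

(0) 20|_5 = 4·5 ↦ 4·6|_6 = 24 ⇒ 23
(1) 23|_6 = 3·6 + 5 ↦ 3·7 + 5|_7 = 26 ⇒ 25
(2) 25|_7 = 3·7 + 4 ↦ 3·8 + 4|_8 = 28 ⇒ 27
(3) 27|_8 = 3·8 + 3 ↦ 3·9 + 3|_9 = 30 ⇒ 29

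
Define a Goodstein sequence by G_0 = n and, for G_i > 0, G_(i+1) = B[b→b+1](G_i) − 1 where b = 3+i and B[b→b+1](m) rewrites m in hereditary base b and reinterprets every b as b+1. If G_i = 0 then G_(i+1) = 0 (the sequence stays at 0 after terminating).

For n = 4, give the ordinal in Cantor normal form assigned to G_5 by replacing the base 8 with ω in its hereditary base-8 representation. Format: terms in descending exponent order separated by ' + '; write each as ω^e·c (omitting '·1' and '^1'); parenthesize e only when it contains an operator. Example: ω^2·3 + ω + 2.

1

G_0=4  [base 3] 3 + 1  →[3↦4]→  4 + 1 = 5  −1 ⇒ G_1=4
G_1=4  [base 4] 4  →[4↦5]→  5 = 5  −1 ⇒ G_2=4
G_2=4  [base 5] 4  →[5↦6]→  4 = 4  −1 ⇒ G_3=3
G_3=3  [base 6] 3  →[6↦7]→  3 = 3  −1 ⇒ G_4=2
G_4=2  [base 7] 2  →[7↦8]→  2 = 2  −1 ⇒ G_5=1
G_5=1  [base 8] 1  →[8↦9]→  1 = 1  −1 ⇒ G_6=0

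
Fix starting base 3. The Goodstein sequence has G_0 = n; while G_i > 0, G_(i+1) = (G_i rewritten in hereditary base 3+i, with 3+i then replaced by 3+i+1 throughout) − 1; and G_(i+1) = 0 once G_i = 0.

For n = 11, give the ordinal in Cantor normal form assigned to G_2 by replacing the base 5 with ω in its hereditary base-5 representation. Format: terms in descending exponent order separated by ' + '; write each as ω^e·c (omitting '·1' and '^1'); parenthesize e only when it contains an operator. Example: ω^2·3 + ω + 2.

step 0: 11 = 3^2 + 2; sub 4 for 3: 4^2 + 2; = 18; G_1 = 18−1 = 17
step 1: 17 = 4^2 + 1; sub 5 for 4: 5^2 + 1; = 26; G_2 = 26−1 = 25
step 2: 25 = 5^2; sub 6 for 5: 6^2; = 36; G_3 = 36−1 = 35

ω^2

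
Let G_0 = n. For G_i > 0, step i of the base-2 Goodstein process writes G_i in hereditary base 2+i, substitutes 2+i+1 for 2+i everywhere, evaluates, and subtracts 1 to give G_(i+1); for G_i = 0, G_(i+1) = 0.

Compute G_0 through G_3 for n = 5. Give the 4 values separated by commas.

G_0 = 5. HB_2(5) = 2^2 + 1. Bump = 28. G_1 = 27.
G_1 = 27. HB_3(27) = 3^3. Bump = 256. G_2 = 255.
G_2 = 255. HB_4(255) = 3·4^3 + 3·4^2 + 3·4 + 3. Bump = 468. G_3 = 467.

5, 27, 255, 467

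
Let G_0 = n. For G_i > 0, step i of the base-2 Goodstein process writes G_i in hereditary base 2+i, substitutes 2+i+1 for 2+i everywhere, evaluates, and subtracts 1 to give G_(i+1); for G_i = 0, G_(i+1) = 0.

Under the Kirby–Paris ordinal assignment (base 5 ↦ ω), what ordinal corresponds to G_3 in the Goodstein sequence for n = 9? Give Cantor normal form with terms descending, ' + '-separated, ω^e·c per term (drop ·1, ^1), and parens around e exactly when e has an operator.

ω^ω·3 + ω^3·3 + ω^2·3 + ω·3 + 2

(0) 9|_2 = 2^(2 + 1) + 1 ↦ 3^(3 + 1) + 1|_3 = 82 ⇒ 81
(1) 81|_3 = 3^(3 + 1) ↦ 4^(4 + 1)|_4 = 1024 ⇒ 1023
(2) 1023|_4 = 3·4^4 + 3·4^3 + 3·4^2 + 3·4 + 3 ↦ 3·5^5 + 3·5^3 + 3·5^2 + 3·5 + 3|_5 = 9843 ⇒ 9842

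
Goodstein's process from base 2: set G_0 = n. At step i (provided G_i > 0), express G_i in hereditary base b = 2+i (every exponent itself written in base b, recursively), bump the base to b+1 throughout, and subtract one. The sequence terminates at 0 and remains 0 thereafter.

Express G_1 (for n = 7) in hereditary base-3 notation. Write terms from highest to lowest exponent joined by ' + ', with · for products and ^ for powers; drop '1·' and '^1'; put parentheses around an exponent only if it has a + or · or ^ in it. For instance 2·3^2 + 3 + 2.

3^3 + 3

i=0: 7 = 2^2 + 2 + 1 (b=2); 2→3: 3^3 + 3 + 1 = 31; 31−1 = 30
i=1: 30 = 3^3 + 3 (b=3); 3→4: 4^4 + 4 = 260; 260−1 = 259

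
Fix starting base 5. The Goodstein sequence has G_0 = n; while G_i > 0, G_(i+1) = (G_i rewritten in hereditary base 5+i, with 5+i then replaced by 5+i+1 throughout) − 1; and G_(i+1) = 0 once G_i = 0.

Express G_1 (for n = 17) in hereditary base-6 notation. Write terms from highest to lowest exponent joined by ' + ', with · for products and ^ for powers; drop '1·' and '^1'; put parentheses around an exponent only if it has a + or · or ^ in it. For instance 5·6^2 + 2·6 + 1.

3·6 + 1

[0] 17 ≡ 3·5 + 2 (base 5). Lift 6: 20. −1: 19.
[1] 19 ≡ 3·6 + 1 (base 6). Lift 7: 22. −1: 21.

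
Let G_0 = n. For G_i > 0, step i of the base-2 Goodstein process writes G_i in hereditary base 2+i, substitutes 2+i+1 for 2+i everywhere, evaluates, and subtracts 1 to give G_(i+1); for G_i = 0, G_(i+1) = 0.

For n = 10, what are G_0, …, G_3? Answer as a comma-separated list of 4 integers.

i=0: 10 = 2^(2 + 1) + 2 (b=2); 2→3: 3^(3 + 1) + 3 = 84; 84−1 = 83
i=1: 83 = 3^(3 + 1) + 2 (b=3); 3→4: 4^(4 + 1) + 2 = 1026; 1026−1 = 1025
i=2: 1025 = 4^(4 + 1) + 1 (b=4); 4→5: 5^(5 + 1) + 1 = 15626; 15626−1 = 15625

10, 83, 1025, 15625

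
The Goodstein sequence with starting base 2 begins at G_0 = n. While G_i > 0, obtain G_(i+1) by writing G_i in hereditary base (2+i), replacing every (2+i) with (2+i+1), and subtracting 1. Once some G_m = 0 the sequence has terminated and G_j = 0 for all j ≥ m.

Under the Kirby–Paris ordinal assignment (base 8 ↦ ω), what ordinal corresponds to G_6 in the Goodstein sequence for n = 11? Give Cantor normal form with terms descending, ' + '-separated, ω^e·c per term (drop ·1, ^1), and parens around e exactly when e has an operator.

11 —HB2→ 2^(2 + 1) + 2 + 1 —bump→ 3^(3 + 1) + 3 + 1 = 85 —(−1)→ 84
84 —HB3→ 3^(3 + 1) + 3 —bump→ 4^(4 + 1) + 4 = 1028 —(−1)→ 1027
1027 —HB4→ 4^(4 + 1) + 3 —bump→ 5^(5 + 1) + 3 = 15628 —(−1)→ 15627
15627 —HB5→ 5^(5 + 1) + 2 —bump→ 6^(6 + 1) + 2 = 279938 —(−1)→ 279937
279937 —HB6→ 6^(6 + 1) + 1 —bump→ 7^(7 + 1) + 1 = 5764802 —(−1)→ 5764801
5764801 —HB7→ 7^(7 + 1) —bump→ 8^(8 + 1) = 134217728 —(−1)→ 134217727
134217727 —HB8→ 7·8^8 + 7·8^7 + 7·8^6 + 7·8^5 + 7·8^4 + 7·8^3 + 7·8^2 + 7·8 + 7 —bump→ 7·9^9 + 7·9^7 + 7·9^6 + 7·9^5 + 7·9^4 + 7·9^3 + 7·9^2 + 7·9 + 7 = 2749609303 —(−1)→ 2749609302

ω^ω·7 + ω^7·7 + ω^6·7 + ω^5·7 + ω^4·7 + ω^3·7 + ω^2·7 + ω·7 + 7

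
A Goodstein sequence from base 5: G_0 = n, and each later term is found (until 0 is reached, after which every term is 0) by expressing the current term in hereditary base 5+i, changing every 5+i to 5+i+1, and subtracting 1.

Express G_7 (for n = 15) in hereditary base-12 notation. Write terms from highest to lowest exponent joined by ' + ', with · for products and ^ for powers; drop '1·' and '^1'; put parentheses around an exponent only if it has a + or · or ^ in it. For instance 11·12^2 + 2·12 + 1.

(0) 15|_5 = 3·5 ↦ 3·6|_6 = 18 ⇒ 17
(1) 17|_6 = 2·6 + 5 ↦ 2·7 + 5|_7 = 19 ⇒ 18
(2) 18|_7 = 2·7 + 4 ↦ 2·8 + 4|_8 = 20 ⇒ 19
(3) 19|_8 = 2·8 + 3 ↦ 2·9 + 3|_9 = 21 ⇒ 20
(4) 20|_9 = 2·9 + 2 ↦ 2·10 + 2|_10 = 22 ⇒ 21
(5) 21|_10 = 2·10 + 1 ↦ 2·11 + 1|_11 = 23 ⇒ 22
(6) 22|_11 = 2·11 ↦ 2·12|_12 = 24 ⇒ 23

12 + 11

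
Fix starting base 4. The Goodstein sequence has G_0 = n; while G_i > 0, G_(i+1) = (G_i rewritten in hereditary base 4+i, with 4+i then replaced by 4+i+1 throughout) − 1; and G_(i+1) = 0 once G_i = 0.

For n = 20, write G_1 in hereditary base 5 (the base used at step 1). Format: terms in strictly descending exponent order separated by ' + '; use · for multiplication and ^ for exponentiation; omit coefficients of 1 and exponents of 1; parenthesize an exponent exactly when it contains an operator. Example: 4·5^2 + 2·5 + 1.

5^2 + 4

step 0: 20 = 4^2 + 4; sub 5 for 4: 5^2 + 5; = 30; G_1 = 30−1 = 29
step 1: 29 = 5^2 + 4; sub 6 for 5: 6^2 + 4; = 40; G_2 = 40−1 = 39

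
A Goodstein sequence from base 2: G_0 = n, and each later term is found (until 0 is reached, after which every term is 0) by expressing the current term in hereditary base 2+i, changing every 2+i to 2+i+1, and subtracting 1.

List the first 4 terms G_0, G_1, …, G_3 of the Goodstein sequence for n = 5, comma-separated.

5, 27, 255, 467

[0] 5 ≡ 2^2 + 1 (base 2). Lift 3: 28. −1: 27.
[1] 27 ≡ 3^3 (base 3). Lift 4: 256. −1: 255.
[2] 255 ≡ 3·4^3 + 3·4^2 + 3·4 + 3 (base 4). Lift 5: 468. −1: 467.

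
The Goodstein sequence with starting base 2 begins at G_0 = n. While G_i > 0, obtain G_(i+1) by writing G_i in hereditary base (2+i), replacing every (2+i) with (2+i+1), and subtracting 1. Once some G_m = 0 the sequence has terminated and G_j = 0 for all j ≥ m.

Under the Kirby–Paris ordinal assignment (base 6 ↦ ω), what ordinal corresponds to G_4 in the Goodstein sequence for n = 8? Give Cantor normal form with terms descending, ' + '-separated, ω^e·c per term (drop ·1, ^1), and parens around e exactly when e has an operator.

8 —HB2→ 2^(2 + 1) —bump→ 3^(3 + 1) = 81 —(−1)→ 80
80 —HB3→ 2·3^3 + 2·3^2 + 2·3 + 2 —bump→ 2·4^4 + 2·4^2 + 2·4 + 2 = 554 —(−1)→ 553
553 —HB4→ 2·4^4 + 2·4^2 + 2·4 + 1 —bump→ 2·5^5 + 2·5^2 + 2·5 + 1 = 6311 —(−1)→ 6310
6310 —HB5→ 2·5^5 + 2·5^2 + 2·5 —bump→ 2·6^6 + 2·6^2 + 2·6 = 93396 —(−1)→ 93395
93395 —HB6→ 2·6^6 + 2·6^2 + 6 + 5 —bump→ 2·7^7 + 2·7^2 + 7 + 5 = 1647196 —(−1)→ 1647195

ω^ω·2 + ω^2·2 + ω + 5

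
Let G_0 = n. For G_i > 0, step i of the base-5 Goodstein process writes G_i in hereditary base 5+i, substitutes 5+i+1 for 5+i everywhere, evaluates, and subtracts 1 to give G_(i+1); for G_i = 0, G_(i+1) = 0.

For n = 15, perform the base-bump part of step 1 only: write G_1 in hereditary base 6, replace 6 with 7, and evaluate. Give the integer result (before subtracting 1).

base 5: 15 = 3·5; at 6: 3·6 = 18; next = 17
base 6: 17 = 2·6 + 5; at 7: 2·7 + 5 = 19; next = 18

19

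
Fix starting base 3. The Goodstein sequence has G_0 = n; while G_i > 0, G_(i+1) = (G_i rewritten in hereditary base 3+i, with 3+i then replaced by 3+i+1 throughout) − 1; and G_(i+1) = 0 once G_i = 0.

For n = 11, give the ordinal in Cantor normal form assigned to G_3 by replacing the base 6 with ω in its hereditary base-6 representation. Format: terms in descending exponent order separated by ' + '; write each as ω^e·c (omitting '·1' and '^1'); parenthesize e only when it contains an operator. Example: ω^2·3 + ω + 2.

[0] 11 ≡ 3^2 + 2 (base 3). Lift 4: 18. −1: 17.
[1] 17 ≡ 4^2 + 1 (base 4). Lift 5: 26. −1: 25.
[2] 25 ≡ 5^2 (base 5). Lift 6: 36. −1: 35.
[3] 35 ≡ 5·6 + 5 (base 6). Lift 7: 40. −1: 39.

ω·5 + 5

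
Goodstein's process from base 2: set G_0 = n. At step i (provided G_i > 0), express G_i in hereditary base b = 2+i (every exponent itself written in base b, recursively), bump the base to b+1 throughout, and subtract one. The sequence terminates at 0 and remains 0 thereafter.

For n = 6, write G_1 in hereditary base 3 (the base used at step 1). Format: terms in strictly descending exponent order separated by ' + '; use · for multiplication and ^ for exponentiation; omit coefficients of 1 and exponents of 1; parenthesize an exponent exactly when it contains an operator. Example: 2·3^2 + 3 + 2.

3^3 + 2

step 0: 6 = 2^2 + 2; sub 3 for 2: 3^3 + 3; = 30; G_1 = 30−1 = 29
step 1: 29 = 3^3 + 2; sub 4 for 3: 4^4 + 2; = 258; G_2 = 258−1 = 257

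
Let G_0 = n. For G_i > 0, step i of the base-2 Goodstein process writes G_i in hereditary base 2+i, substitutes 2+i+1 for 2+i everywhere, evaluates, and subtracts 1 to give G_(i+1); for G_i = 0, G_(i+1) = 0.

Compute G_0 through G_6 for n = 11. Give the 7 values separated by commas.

G_0 = 11. HB_2(11) = 2^(2 + 1) + 2 + 1. Bump = 85. G_1 = 84.
G_1 = 84. HB_3(84) = 3^(3 + 1) + 3. Bump = 1028. G_2 = 1027.
G_2 = 1027. HB_4(1027) = 4^(4 + 1) + 3. Bump = 15628. G_3 = 15627.
G_3 = 15627. HB_5(15627) = 5^(5 + 1) + 2. Bump = 279938. G_4 = 279937.
G_4 = 279937. HB_6(279937) = 6^(6 + 1) + 1. Bump = 5764802. G_5 = 5764801.
G_5 = 5764801. HB_7(5764801) = 7^(7 + 1). Bump = 134217728. G_6 = 134217727.

11, 84, 1027, 15627, 279937, 5764801, 134217727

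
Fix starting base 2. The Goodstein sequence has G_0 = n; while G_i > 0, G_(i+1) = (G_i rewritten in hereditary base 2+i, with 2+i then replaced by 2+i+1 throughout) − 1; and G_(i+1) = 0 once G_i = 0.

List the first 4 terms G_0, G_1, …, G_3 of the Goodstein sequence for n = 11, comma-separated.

11, 84, 1027, 15627

[0] 11 ≡ 2^(2 + 1) + 2 + 1 (base 2). Lift 3: 85. −1: 84.
[1] 84 ≡ 3^(3 + 1) + 3 (base 3). Lift 4: 1028. −1: 1027.
[2] 1027 ≡ 4^(4 + 1) + 3 (base 4). Lift 5: 15628. −1: 15627.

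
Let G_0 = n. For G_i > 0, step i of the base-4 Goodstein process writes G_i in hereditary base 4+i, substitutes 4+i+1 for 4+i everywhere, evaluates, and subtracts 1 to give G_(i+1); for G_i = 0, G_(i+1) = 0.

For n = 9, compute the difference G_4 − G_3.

0

G_0 = 9. HB_4(9) = 2·4 + 1. Bump = 11. G_1 = 10.
G_1 = 10. HB_5(10) = 2·5. Bump = 12. G_2 = 11.
G_2 = 11. HB_6(11) = 6 + 5. Bump = 12. G_3 = 11.
G_3 = 11. HB_7(11) = 7 + 4. Bump = 12. G_4 = 11.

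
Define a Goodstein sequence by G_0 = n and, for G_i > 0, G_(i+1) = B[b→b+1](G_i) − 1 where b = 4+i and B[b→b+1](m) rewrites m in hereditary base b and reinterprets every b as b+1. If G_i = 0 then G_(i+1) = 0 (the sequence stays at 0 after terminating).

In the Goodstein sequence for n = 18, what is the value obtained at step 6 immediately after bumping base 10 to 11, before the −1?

69

step 0: 18 = 4^2 + 2; sub 5 for 4: 5^2 + 2; = 27; G_1 = 27−1 = 26
step 1: 26 = 5^2 + 1; sub 6 for 5: 6^2 + 1; = 37; G_2 = 37−1 = 36
step 2: 36 = 6^2; sub 7 for 6: 7^2; = 49; G_3 = 49−1 = 48
step 3: 48 = 6·7 + 6; sub 8 for 7: 6·8 + 6; = 54; G_4 = 54−1 = 53
step 4: 53 = 6·8 + 5; sub 9 for 8: 6·9 + 5; = 59; G_5 = 59−1 = 58
step 5: 58 = 6·9 + 4; sub 10 for 9: 6·10 + 4; = 64; G_6 = 64−1 = 63
step 6: 63 = 6·10 + 3; sub 11 for 10: 6·11 + 3; = 69; G_7 = 69−1 = 68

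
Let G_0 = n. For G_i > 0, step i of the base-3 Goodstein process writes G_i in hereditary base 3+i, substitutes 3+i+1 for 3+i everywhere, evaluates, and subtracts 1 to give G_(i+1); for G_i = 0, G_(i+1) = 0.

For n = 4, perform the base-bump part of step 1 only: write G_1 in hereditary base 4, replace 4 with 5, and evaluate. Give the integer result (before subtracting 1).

[0] 4 ≡ 3 + 1 (base 3). Lift 4: 5. −1: 4.
[1] 4 ≡ 4 (base 4). Lift 5: 5. −1: 4.

5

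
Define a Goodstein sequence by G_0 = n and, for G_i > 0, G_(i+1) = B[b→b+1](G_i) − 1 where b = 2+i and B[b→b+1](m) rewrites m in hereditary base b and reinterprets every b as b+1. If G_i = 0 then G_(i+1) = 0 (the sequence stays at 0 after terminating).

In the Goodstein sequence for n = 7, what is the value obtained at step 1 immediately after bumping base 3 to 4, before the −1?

base 2: 7 = 2^2 + 2 + 1; at 3: 3^3 + 3 + 1 = 31; next = 30
base 3: 30 = 3^3 + 3; at 4: 4^4 + 4 = 260; next = 259

260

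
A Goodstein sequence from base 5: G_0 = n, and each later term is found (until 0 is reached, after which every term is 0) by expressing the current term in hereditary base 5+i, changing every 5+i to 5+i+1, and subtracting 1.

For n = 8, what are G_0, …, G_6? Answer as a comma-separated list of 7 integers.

8, 8, 8, 8, 8, 7, 6

(0) 8|_5 = 5 + 3 ↦ 6 + 3|_6 = 9 ⇒ 8
(1) 8|_6 = 6 + 2 ↦ 7 + 2|_7 = 9 ⇒ 8
(2) 8|_7 = 7 + 1 ↦ 8 + 1|_8 = 9 ⇒ 8
(3) 8|_8 = 8 ↦ 9|_9 = 9 ⇒ 8
(4) 8|_9 = 8 ↦ 8|_10 = 8 ⇒ 7
(5) 7|_10 = 7 ↦ 7|_11 = 7 ⇒ 6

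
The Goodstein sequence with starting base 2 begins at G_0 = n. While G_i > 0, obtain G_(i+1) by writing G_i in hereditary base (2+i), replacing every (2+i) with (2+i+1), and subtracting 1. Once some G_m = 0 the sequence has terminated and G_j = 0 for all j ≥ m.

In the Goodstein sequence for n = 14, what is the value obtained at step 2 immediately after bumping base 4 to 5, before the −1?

18751

G_0=14  [base 2] 2^(2 + 1) + 2^2 + 2  →[2↦3]→  3^(3 + 1) + 3^3 + 3 = 111  −1 ⇒ G_1=110
G_1=110  [base 3] 3^(3 + 1) + 3^3 + 2  →[3↦4]→  4^(4 + 1) + 4^4 + 2 = 1282  −1 ⇒ G_2=1281
G_2=1281  [base 4] 4^(4 + 1) + 4^4 + 1  →[4↦5]→  5^(5 + 1) + 5^5 + 1 = 18751  −1 ⇒ G_3=18750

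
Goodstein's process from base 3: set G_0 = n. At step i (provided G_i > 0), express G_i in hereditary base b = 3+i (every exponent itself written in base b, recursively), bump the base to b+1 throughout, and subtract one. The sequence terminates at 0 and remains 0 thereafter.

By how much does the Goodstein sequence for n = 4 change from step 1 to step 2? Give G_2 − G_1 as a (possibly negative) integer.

0

G_0 = 4. HB_3(4) = 3 + 1. Bump = 5. G_1 = 4.
G_1 = 4. HB_4(4) = 4. Bump = 5. G_2 = 4.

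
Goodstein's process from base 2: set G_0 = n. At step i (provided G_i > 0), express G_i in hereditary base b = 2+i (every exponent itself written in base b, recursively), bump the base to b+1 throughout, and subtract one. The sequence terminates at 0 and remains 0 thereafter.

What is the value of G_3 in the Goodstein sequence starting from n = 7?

3127

step 0: 7 = 2^2 + 2 + 1; sub 3 for 2: 3^3 + 3 + 1; = 31; G_1 = 31−1 = 30
step 1: 30 = 3^3 + 3; sub 4 for 3: 4^4 + 4; = 260; G_2 = 260−1 = 259
step 2: 259 = 4^4 + 3; sub 5 for 4: 5^5 + 3; = 3128; G_3 = 3128−1 = 3127
step 3: 3127 = 5^5 + 2; sub 6 for 5: 6^6 + 2; = 46658; G_4 = 46658−1 = 46657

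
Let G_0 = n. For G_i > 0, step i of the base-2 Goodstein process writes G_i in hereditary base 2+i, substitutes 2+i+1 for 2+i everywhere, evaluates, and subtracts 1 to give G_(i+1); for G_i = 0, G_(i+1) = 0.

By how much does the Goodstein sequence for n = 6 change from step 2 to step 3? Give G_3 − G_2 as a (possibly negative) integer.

G_0=6  [base 2] 2^2 + 2  →[2↦3]→  3^3 + 3 = 30  −1 ⇒ G_1=29
G_1=29  [base 3] 3^3 + 2  →[3↦4]→  4^4 + 2 = 258  −1 ⇒ G_2=257
G_2=257  [base 4] 4^4 + 1  →[4↦5]→  5^5 + 1 = 3126  −1 ⇒ G_3=3125

2868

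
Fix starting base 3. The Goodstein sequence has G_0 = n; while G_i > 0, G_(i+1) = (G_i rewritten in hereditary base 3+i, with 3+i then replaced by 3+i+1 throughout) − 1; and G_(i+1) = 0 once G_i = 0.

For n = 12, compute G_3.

37

G_0 = 12. HB_3(12) = 3^2 + 3. Bump = 20. G_1 = 19.
G_1 = 19. HB_4(19) = 4^2 + 3. Bump = 28. G_2 = 27.
G_2 = 27. HB_5(27) = 5^2 + 2. Bump = 38. G_3 = 37.
G_3 = 37. HB_6(37) = 6^2 + 1. Bump = 50. G_4 = 49.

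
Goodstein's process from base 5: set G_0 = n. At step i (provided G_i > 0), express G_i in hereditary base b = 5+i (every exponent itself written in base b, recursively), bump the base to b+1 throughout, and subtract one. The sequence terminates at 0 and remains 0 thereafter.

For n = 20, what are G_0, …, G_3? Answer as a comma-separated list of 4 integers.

step 0: 20 = 4·5; sub 6 for 5: 4·6; = 24; G_1 = 24−1 = 23
step 1: 23 = 3·6 + 5; sub 7 for 6: 3·7 + 5; = 26; G_2 = 26−1 = 25
step 2: 25 = 3·7 + 4; sub 8 for 7: 3·8 + 4; = 28; G_3 = 28−1 = 27

20, 23, 25, 27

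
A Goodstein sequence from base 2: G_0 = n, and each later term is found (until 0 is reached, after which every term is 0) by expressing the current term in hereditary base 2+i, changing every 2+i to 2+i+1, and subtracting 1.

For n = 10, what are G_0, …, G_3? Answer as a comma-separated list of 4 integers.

10, 83, 1025, 15625

base 2: 10 = 2^(2 + 1) + 2; at 3: 3^(3 + 1) + 3 = 84; next = 83
base 3: 83 = 3^(3 + 1) + 2; at 4: 4^(4 + 1) + 2 = 1026; next = 1025
base 4: 1025 = 4^(4 + 1) + 1; at 5: 5^(5 + 1) + 1 = 15626; next = 15625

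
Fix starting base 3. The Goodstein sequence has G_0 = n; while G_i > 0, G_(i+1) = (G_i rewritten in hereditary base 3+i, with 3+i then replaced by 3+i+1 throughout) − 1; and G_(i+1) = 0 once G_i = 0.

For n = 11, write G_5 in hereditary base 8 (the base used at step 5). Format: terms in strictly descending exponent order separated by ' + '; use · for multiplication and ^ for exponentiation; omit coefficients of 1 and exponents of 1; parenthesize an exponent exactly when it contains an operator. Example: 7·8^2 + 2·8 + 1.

11 —HB3→ 3^2 + 2 —bump→ 4^2 + 2 = 18 —(−1)→ 17
17 —HB4→ 4^2 + 1 —bump→ 5^2 + 1 = 26 —(−1)→ 25
25 —HB5→ 5^2 —bump→ 6^2 = 36 —(−1)→ 35
35 —HB6→ 5·6 + 5 —bump→ 5·7 + 5 = 40 —(−1)→ 39
39 —HB7→ 5·7 + 4 —bump→ 5·8 + 4 = 44 —(−1)→ 43

5·8 + 3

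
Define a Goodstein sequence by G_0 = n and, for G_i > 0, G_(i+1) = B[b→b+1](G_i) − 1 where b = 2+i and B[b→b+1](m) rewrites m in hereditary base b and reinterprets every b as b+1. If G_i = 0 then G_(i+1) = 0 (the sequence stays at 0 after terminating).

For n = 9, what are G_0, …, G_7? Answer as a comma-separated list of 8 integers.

9, 81, 1023, 9842, 140743, 2471826, 50333399, 1162263921

base 2: 9 = 2^(2 + 1) + 1; at 3: 3^(3 + 1) + 1 = 82; next = 81
base 3: 81 = 3^(3 + 1); at 4: 4^(4 + 1) = 1024; next = 1023
base 4: 1023 = 3·4^4 + 3·4^3 + 3·4^2 + 3·4 + 3; at 5: 3·5^5 + 3·5^3 + 3·5^2 + 3·5 + 3 = 9843; next = 9842
base 5: 9842 = 3·5^5 + 3·5^3 + 3·5^2 + 3·5 + 2; at 6: 3·6^6 + 3·6^3 + 3·6^2 + 3·6 + 2 = 140744; next = 140743
base 6: 140743 = 3·6^6 + 3·6^3 + 3·6^2 + 3·6 + 1; at 7: 3·7^7 + 3·7^3 + 3·7^2 + 3·7 + 1 = 2471827; next = 2471826
base 7: 2471826 = 3·7^7 + 3·7^3 + 3·7^2 + 3·7; at 8: 3·8^8 + 3·8^3 + 3·8^2 + 3·8 = 50333400; next = 50333399
base 8: 50333399 = 3·8^8 + 3·8^3 + 3·8^2 + 2·8 + 7; at 9: 3·9^9 + 3·9^3 + 3·9^2 + 2·9 + 7 = 1162263922; next = 1162263921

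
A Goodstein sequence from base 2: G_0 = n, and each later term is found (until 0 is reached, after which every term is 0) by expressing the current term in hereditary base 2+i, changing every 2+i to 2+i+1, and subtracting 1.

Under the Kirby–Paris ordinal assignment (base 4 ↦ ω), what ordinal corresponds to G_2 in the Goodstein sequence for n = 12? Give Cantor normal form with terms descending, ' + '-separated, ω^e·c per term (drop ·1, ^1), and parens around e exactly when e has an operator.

i=0: 12 = 2^(2 + 1) + 2^2 (b=2); 2→3: 3^(3 + 1) + 3^3 = 108; 108−1 = 107
i=1: 107 = 3^(3 + 1) + 2·3^2 + 2·3 + 2 (b=3); 3→4: 4^(4 + 1) + 2·4^2 + 2·4 + 2 = 1066; 1066−1 = 1065

ω^(ω + 1) + ω^2·2 + ω·2 + 1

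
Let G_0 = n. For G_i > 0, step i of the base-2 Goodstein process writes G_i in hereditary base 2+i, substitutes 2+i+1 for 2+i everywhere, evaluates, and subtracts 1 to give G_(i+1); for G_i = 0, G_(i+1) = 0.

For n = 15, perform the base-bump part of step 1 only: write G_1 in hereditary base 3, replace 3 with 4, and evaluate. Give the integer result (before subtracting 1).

1284

(0) 15|_2 = 2^(2 + 1) + 2^2 + 2 + 1 ↦ 3^(3 + 1) + 3^3 + 3 + 1|_3 = 112 ⇒ 111
(1) 111|_3 = 3^(3 + 1) + 3^3 + 3 ↦ 4^(4 + 1) + 4^4 + 4|_4 = 1284 ⇒ 1283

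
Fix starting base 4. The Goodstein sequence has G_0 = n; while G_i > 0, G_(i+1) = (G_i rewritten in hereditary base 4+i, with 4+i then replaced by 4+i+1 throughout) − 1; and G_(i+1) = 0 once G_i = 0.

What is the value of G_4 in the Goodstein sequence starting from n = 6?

5

step 0: 6 = 4 + 2; sub 5 for 4: 5 + 2; = 7; G_1 = 7−1 = 6
step 1: 6 = 5 + 1; sub 6 for 5: 6 + 1; = 7; G_2 = 7−1 = 6
step 2: 6 = 6; sub 7 for 6: 7; = 7; G_3 = 7−1 = 6
step 3: 6 = 6; sub 8 for 7: 6; = 6; G_4 = 6−1 = 5
step 4: 5 = 5; sub 9 for 8: 5; = 5; G_5 = 5−1 = 4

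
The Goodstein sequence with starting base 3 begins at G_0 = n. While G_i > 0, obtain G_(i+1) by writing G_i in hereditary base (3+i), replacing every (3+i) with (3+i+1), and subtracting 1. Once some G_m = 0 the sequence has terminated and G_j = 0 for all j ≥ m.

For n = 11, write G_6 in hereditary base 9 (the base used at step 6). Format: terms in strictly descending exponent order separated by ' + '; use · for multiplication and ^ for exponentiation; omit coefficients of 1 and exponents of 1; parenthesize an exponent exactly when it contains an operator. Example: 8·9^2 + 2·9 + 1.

5·9 + 2

11 —HB3→ 3^2 + 2 —bump→ 4^2 + 2 = 18 —(−1)→ 17
17 —HB4→ 4^2 + 1 —bump→ 5^2 + 1 = 26 —(−1)→ 25
25 —HB5→ 5^2 —bump→ 6^2 = 36 —(−1)→ 35
35 —HB6→ 5·6 + 5 —bump→ 5·7 + 5 = 40 —(−1)→ 39
39 —HB7→ 5·7 + 4 —bump→ 5·8 + 4 = 44 —(−1)→ 43
43 —HB8→ 5·8 + 3 —bump→ 5·9 + 3 = 48 —(−1)→ 47
47 —HB9→ 5·9 + 2 —bump→ 5·10 + 2 = 52 —(−1)→ 51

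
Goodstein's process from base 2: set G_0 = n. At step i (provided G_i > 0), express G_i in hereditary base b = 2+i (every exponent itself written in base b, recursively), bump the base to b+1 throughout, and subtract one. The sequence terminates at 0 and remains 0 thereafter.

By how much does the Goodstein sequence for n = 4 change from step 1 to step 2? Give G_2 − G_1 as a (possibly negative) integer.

15

(0) 4|_2 = 2^2 ↦ 3^3|_3 = 27 ⇒ 26
(1) 26|_3 = 2·3^2 + 2·3 + 2 ↦ 2·4^2 + 2·4 + 2|_4 = 42 ⇒ 41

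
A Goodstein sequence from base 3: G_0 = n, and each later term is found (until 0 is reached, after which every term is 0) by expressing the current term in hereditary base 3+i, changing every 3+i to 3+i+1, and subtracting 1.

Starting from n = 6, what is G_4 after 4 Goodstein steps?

7

G_0=6  [base 3] 2·3  →[3↦4]→  2·4 = 8  −1 ⇒ G_1=7
G_1=7  [base 4] 4 + 3  →[4↦5]→  5 + 3 = 8  −1 ⇒ G_2=7
G_2=7  [base 5] 5 + 2  →[5↦6]→  6 + 2 = 8  −1 ⇒ G_3=7
G_3=7  [base 6] 6 + 1  →[6↦7]→  7 + 1 = 8  −1 ⇒ G_4=7
G_4=7  [base 7] 7  →[7↦8]→  8 = 8  −1 ⇒ G_5=7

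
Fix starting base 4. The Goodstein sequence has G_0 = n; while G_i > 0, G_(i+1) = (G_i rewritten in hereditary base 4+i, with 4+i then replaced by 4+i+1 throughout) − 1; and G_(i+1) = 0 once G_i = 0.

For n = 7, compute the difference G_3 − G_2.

base 4: 7 = 4 + 3; at 5: 5 + 3 = 8; next = 7
base 5: 7 = 5 + 2; at 6: 6 + 2 = 8; next = 7
base 6: 7 = 6 + 1; at 7: 7 + 1 = 8; next = 7

0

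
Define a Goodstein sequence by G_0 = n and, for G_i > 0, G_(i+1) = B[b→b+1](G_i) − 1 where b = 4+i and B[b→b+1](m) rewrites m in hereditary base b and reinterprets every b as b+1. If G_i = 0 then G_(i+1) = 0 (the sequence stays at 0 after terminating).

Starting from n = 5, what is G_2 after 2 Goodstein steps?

5

i=0: 5 = 4 + 1 (b=4); 4→5: 5 + 1 = 6; 6−1 = 5
i=1: 5 = 5 (b=5); 5→6: 6 = 6; 6−1 = 5
i=2: 5 = 5 (b=6); 6→7: 5 = 5; 5−1 = 4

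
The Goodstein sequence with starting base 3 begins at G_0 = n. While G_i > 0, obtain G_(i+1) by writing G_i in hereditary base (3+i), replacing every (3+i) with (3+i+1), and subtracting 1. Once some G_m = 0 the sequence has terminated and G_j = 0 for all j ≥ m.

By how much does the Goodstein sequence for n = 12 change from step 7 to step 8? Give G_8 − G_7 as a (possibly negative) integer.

6

G_0 = 12. HB_3(12) = 3^2 + 3. Bump = 20. G_1 = 19.
G_1 = 19. HB_4(19) = 4^2 + 3. Bump = 28. G_2 = 27.
G_2 = 27. HB_5(27) = 5^2 + 2. Bump = 38. G_3 = 37.
G_3 = 37. HB_6(37) = 6^2 + 1. Bump = 50. G_4 = 49.
G_4 = 49. HB_7(49) = 7^2. Bump = 64. G_5 = 63.
G_5 = 63. HB_8(63) = 7·8 + 7. Bump = 70. G_6 = 69.
G_6 = 69. HB_9(69) = 7·9 + 6. Bump = 76. G_7 = 75.
G_7 = 75. HB_10(75) = 7·10 + 5. Bump = 82. G_8 = 81.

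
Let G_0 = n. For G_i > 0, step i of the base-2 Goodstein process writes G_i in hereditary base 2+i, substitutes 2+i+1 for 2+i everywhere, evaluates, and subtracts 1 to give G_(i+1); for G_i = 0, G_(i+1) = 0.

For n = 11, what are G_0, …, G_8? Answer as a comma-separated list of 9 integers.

(0) 11|_2 = 2^(2 + 1) + 2 + 1 ↦ 3^(3 + 1) + 3 + 1|_3 = 85 ⇒ 84
(1) 84|_3 = 3^(3 + 1) + 3 ↦ 4^(4 + 1) + 4|_4 = 1028 ⇒ 1027
(2) 1027|_4 = 4^(4 + 1) + 3 ↦ 5^(5 + 1) + 3|_5 = 15628 ⇒ 15627
(3) 15627|_5 = 5^(5 + 1) + 2 ↦ 6^(6 + 1) + 2|_6 = 279938 ⇒ 279937
(4) 279937|_6 = 6^(6 + 1) + 1 ↦ 7^(7 + 1) + 1|_7 = 5764802 ⇒ 5764801
(5) 5764801|_7 = 7^(7 + 1) ↦ 8^(8 + 1)|_8 = 134217728 ⇒ 134217727
(6) 134217727|_8 = 7·8^8 + 7·8^7 + 7·8^6 + 7·8^5 + 7·8^4 + 7·8^3 + 7·8^2 + 7·8 + 7 ↦ 7·9^9 + 7·9^7 + 7·9^6 + 7·9^5 + 7·9^4 + 7·9^3 + 7·9^2 + 7·9 + 7|_9 = 2749609303 ⇒ 2749609302
(7) 2749609302|_9 = 7·9^9 + 7·9^7 + 7·9^6 + 7·9^5 + 7·9^4 + 7·9^3 + 7·9^2 + 7·9 + 6 ↦ 7·10^10 + 7·10^7 + 7·10^6 + 7·10^5 + 7·10^4 + 7·10^3 + 7·10^2 + 7·10 + 6|_10 = 70077777776 ⇒ 70077777775

11, 84, 1027, 15627, 279937, 5764801, 134217727, 2749609302, 70077777775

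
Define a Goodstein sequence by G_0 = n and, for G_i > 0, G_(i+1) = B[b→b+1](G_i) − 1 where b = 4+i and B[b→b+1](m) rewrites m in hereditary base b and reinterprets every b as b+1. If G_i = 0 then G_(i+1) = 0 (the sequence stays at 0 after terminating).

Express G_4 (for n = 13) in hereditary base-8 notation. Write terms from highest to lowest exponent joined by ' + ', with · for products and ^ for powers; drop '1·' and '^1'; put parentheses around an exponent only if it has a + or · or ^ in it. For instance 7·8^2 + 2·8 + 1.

G_0=13  [base 4] 3·4 + 1  →[4↦5]→  3·5 + 1 = 16  −1 ⇒ G_1=15
G_1=15  [base 5] 3·5  →[5↦6]→  3·6 = 18  −1 ⇒ G_2=17
G_2=17  [base 6] 2·6 + 5  →[6↦7]→  2·7 + 5 = 19  −1 ⇒ G_3=18
G_3=18  [base 7] 2·7 + 4  →[7↦8]→  2·8 + 4 = 20  −1 ⇒ G_4=19
G_4=19  [base 8] 2·8 + 3  →[8↦9]→  2·9 + 3 = 21  −1 ⇒ G_5=20

2·8 + 3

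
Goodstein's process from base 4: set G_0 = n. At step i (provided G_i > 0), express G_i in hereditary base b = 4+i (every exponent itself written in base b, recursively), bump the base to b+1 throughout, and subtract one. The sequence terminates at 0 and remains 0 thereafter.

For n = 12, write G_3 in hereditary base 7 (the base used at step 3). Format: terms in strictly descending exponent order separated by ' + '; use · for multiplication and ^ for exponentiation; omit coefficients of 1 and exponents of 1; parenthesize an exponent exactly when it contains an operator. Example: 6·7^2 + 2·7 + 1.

G_0=12  [base 4] 3·4  →[4↦5]→  3·5 = 15  −1 ⇒ G_1=14
G_1=14  [base 5] 2·5 + 4  →[5↦6]→  2·6 + 4 = 16  −1 ⇒ G_2=15
G_2=15  [base 6] 2·6 + 3  →[6↦7]→  2·7 + 3 = 17  −1 ⇒ G_3=16
G_3=16  [base 7] 2·7 + 2  →[7↦8]→  2·8 + 2 = 18  −1 ⇒ G_4=17

2·7 + 2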